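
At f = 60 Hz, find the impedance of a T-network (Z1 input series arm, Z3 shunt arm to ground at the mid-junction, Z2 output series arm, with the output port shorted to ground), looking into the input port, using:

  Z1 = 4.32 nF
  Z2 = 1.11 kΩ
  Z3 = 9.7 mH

Step 1 — Angular frequency: ω = 2π·f = 2π·60 = 377 rad/s.
Step 2 — Component impedances:
  Z1: Z = 1/(jωC) = -j/(ω·C) = 0 - j6.14e+05 Ω
  Z2: Z = R = 1110 Ω
  Z3: Z = jωL = j·377·0.0097 = 0 + j3.657 Ω
Step 3 — With the output port shorted to ground, the output series arm Z2 runs from the junction to ground; the shunt arm Z3 also runs from the junction to ground. They appear in parallel: Z3 || Z2 = 0.01205 + j3.657 Ω.
Step 4 — Series with input arm Z1: Z_in = Z1 + (Z3 || Z2) = 0.01205 - j6.14e+05 Ω = 6.14e+05∠-90.0° Ω.

Z = 0.01205 - j6.14e+05 Ω = 6.14e+05∠-90.0° Ω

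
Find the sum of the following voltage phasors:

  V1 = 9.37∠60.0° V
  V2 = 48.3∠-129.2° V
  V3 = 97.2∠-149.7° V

Step 1 — Convert each phasor to rectangular form:
  V1 = 9.37·(cos(60.0°) + j·sin(60.0°)) = 4.685 + j8.115 V
  V2 = 48.3·(cos(-129.2°) + j·sin(-129.2°)) = -30.53 - j37.43 V
  V3 = 97.2·(cos(-149.7°) + j·sin(-149.7°)) = -83.92 - j49.04 V
Step 2 — Sum components: V_total = -109.8 - j78.36 V.
Step 3 — Convert to polar: |V_total| = 134.9 V, ∠V_total = -144.5°.

V_total = 134.9∠-144.5° V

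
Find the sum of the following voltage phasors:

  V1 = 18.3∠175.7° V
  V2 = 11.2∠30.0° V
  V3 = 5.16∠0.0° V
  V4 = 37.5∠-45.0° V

Step 1 — Convert each phasor to rectangular form:
  V1 = 18.3·(cos(175.7°) + j·sin(175.7°)) = -18.25 + j1.372 V
  V2 = 11.2·(cos(30.0°) + j·sin(30.0°)) = 9.699 + j5.6 V
  V3 = 5.16·(cos(0.0°) + j·sin(0.0°)) = 5.16 V
  V4 = 37.5·(cos(-45.0°) + j·sin(-45.0°)) = 26.52 - j26.52 V
Step 2 — Sum components: V_total = 23.13 - j19.54 V.
Step 3 — Convert to polar: |V_total| = 30.28 V, ∠V_total = -40.2°.

V_total = 30.28∠-40.2° V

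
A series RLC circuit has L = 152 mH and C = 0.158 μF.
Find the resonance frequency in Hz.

Step 1 — Resonance condition Im(Z)=0 gives ω₀ = 1/√(LC).
Step 2 — ω₀ = 1/√(0.152·1.58e-07) = 6453 rad/s.
Step 3 — f₀ = ω₀/(2π) = 1027 Hz.

f₀ = 1027 Hz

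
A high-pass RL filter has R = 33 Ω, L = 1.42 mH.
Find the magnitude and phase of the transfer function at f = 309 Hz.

Step 1 — Angular frequency: ω = 2π·309 = 1942 rad/s.
Step 2 — Transfer function: H(jω) = jωL/(R + jωL).
Step 3 — Numerator jωL = j·2.757; denominator R + jωL = 33 + j2.757.
Step 4 — H = 0.006931 + j0.08296.
Step 5 — Magnitude: |H| = 0.08325 (-21.6 dB); phase: φ = 85.2°.

|H| = 0.08325 (-21.6 dB), φ = 85.2°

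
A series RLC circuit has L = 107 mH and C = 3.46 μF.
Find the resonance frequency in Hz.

Step 1 — Resonance condition Im(Z)=0 gives ω₀ = 1/√(LC).
Step 2 — ω₀ = 1/√(0.107·3.46e-06) = 1644 rad/s.
Step 3 — f₀ = ω₀/(2π) = 261.6 Hz.

f₀ = 261.6 Hz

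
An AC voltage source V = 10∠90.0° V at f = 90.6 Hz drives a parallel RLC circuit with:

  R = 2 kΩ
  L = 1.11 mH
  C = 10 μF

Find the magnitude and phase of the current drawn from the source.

Step 1 — Angular frequency: ω = 2π·f = 2π·90.6 = 569.3 rad/s.
Step 2 — Component impedances:
  R: Z = R = 2000 Ω
  L: Z = jωL = j·569.3·0.00111 = 0 + j0.6319 Ω
  C: Z = 1/(jωC) = -j/(ω·C) = 0 - j175.7 Ω
Step 3 — Parallel combination: 1/Z_total = 1/R + 1/L + 1/C; Z_total = 0.0002011 + j0.6342 Ω = 0.6342∠90.0° Ω.
Step 4 — Source phasor: V = 10∠90.0° V = 0 + j10 V.
Step 5 — Ohm's law: I = V / Z_total = (0 + j10) / (0.0002011 + j0.6342) = 15.77 + j0.005 A.
Step 6 — Convert to polar: |I| = 15.77 A, ∠I = 0.0°.

I = 15.77∠0.0° A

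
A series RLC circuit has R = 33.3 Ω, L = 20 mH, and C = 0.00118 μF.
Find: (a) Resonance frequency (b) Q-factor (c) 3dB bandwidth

Step 1 — Resonance: ω₀ = 1/√(LC) = 1/√(0.02·1.18e-09) = 2.058e+05 rad/s.
Step 2 — f₀ = ω₀/(2π) = 3.276e+04 Hz.
Step 3 — Series Q: Q = ω₀L/R = 2.058e+05·0.02/33.3 = 123.6.
Step 4 — Bandwidth: Δω = ω₀/Q = 1665 rad/s; BW = Δω/(2π) = 265 Hz.

(a) f₀ = 3.276e+04 Hz  (b) Q = 123.6  (c) BW = 265 Hz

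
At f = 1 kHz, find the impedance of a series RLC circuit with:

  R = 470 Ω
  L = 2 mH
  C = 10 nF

Step 1 — Angular frequency: ω = 2π·f = 2π·1000 = 6283 rad/s.
Step 2 — Component impedances:
  R: Z = R = 470 Ω
  L: Z = jωL = j·6283·0.002 = 0 + j12.57 Ω
  C: Z = 1/(jωC) = -j/(ω·C) = 0 - j1.592e+04 Ω
Step 3 — Series combination: Z_total = R + L + C = 470 - j1.59e+04 Ω = 1.591e+04∠-88.3° Ω.

Z = 470 - j1.59e+04 Ω = 1.591e+04∠-88.3° Ω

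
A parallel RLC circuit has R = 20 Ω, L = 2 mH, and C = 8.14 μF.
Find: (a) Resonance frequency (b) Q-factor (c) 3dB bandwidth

Step 1 — Resonance: ω₀ = 1/√(LC) = 1/√(0.002·8.14e-06) = 7837 rad/s.
Step 2 — f₀ = ω₀/(2π) = 1247 Hz.
Step 3 — Parallel Q: Q = R/(ω₀L) = 20/(7837·0.002) = 1.276.
Step 4 — Bandwidth: Δω = ω₀/Q = 6143 rad/s; BW = Δω/(2π) = 977.6 Hz.

(a) f₀ = 1247 Hz  (b) Q = 1.276  (c) BW = 977.6 Hz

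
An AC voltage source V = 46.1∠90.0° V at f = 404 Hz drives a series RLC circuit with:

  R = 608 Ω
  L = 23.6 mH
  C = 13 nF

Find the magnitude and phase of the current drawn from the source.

Step 1 — Angular frequency: ω = 2π·f = 2π·404 = 2538 rad/s.
Step 2 — Component impedances:
  R: Z = R = 608 Ω
  L: Z = jωL = j·2538·0.0236 = 0 + j59.91 Ω
  C: Z = 1/(jωC) = -j/(ω·C) = 0 - j3.03e+04 Ω
Step 3 — Series combination: Z_total = R + L + C = 608 - j3.024e+04 Ω = 3.025e+04∠-88.8° Ω.
Step 4 — Source phasor: V = 46.1∠90.0° V = 0 + j46.1 V.
Step 5 — Ohm's law: I = V / Z_total = (0 + j46.1) / (608 - j3.024e+04) = -0.001524 + j3.063e-05 A.
Step 6 — Convert to polar: |I| = 0.001524 A, ∠I = 178.8°.

I = 0.001524∠178.8° A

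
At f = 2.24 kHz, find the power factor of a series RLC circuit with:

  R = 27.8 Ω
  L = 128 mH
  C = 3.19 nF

Step 1 — Angular frequency: ω = 2π·f = 2π·2240 = 1.407e+04 rad/s.
Step 2 — Component impedances:
  R: Z = R = 27.8 Ω
  L: Z = jωL = j·1.407e+04·0.128 = 0 + j1802 Ω
  C: Z = 1/(jωC) = -j/(ω·C) = 0 - j2.227e+04 Ω
Step 3 — Series combination: Z_total = R + L + C = 27.8 - j2.047e+04 Ω = 2.047e+04∠-89.9° Ω.
Step 4 — Power factor: PF = cos(φ) = Re(Z)/|Z| = 27.8/2.047e+04 = 0.001358.
Step 5 — Type: Im(Z) = -2.047e+04 ⇒ leading (phase φ = -89.9°).

PF = 0.001358 (leading, φ = -89.9°)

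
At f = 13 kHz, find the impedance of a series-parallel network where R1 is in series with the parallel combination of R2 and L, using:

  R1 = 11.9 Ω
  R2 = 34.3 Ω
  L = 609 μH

Step 1 — Angular frequency: ω = 2π·f = 2π·1.3e+04 = 8.168e+04 rad/s.
Step 2 — Component impedances:
  R1: Z = R = 11.9 Ω
  R2: Z = R = 34.3 Ω
  L: Z = jωL = j·8.168e+04·0.000609 = 0 + j49.74 Ω
Step 3 — Parallel branch: R2 || L = 1/(1/R2 + 1/L) = 23.25 + j16.03 Ω.
Step 4 — Series with R1: Z_total = R1 + (R2 || L) = 35.15 + j16.03 Ω = 38.63∠24.5° Ω.

Z = 35.15 + j16.03 Ω = 38.63∠24.5° Ω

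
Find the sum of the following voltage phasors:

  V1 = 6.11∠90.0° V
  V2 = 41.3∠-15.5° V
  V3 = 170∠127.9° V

Step 1 — Convert each phasor to rectangular form:
  V1 = 6.11·(cos(90.0°) + j·sin(90.0°)) = 0 + j6.11 V
  V2 = 41.3·(cos(-15.5°) + j·sin(-15.5°)) = 39.8 - j11.04 V
  V3 = 170·(cos(127.9°) + j·sin(127.9°)) = -104.4 + j134.1 V
Step 2 — Sum components: V_total = -64.63 + j129.2 V.
Step 3 — Convert to polar: |V_total| = 144.5 V, ∠V_total = 116.6°.

V_total = 144.5∠116.6° V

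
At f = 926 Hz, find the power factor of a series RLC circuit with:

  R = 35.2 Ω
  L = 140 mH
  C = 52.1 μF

Step 1 — Angular frequency: ω = 2π·f = 2π·926 = 5818 rad/s.
Step 2 — Component impedances:
  R: Z = R = 35.2 Ω
  L: Z = jωL = j·5818·0.14 = 0 + j814.6 Ω
  C: Z = 1/(jωC) = -j/(ω·C) = 0 - j3.299 Ω
Step 3 — Series combination: Z_total = R + L + C = 35.2 + j811.3 Ω = 812∠87.5° Ω.
Step 4 — Power factor: PF = cos(φ) = Re(Z)/|Z| = 35.2/812 = 0.04335.
Step 5 — Type: Im(Z) = 811.3 ⇒ lagging (phase φ = 87.5°).

PF = 0.04335 (lagging, φ = 87.5°)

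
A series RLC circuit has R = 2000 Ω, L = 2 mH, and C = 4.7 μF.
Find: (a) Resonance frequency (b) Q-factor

Step 1 — Resonance condition Im(Z)=0 gives ω₀ = 1/√(LC).
Step 2 — ω₀ = 1/√(0.002·4.7e-06) = 1.031e+04 rad/s.
Step 3 — f₀ = ω₀/(2π) = 1642 Hz.
Step 4 — Series Q: Q = ω₀L/R = 1.031e+04·0.002/2000 = 0.01031.

(a) f₀ = 1642 Hz  (b) Q = 0.01031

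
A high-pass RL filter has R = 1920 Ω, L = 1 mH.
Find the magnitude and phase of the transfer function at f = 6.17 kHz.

Step 1 — Angular frequency: ω = 2π·6170 = 3.877e+04 rad/s.
Step 2 — Transfer function: H(jω) = jωL/(R + jωL).
Step 3 — Numerator jωL = j·38.77; denominator R + jωL = 1920 + j38.77.
Step 4 — H = 0.0004075 + j0.02018.
Step 5 — Magnitude: |H| = 0.02019 (-33.9 dB); phase: φ = 88.8°.

|H| = 0.02019 (-33.9 dB), φ = 88.8°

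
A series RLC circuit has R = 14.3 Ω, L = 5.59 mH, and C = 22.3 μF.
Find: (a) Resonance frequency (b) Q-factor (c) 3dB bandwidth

Step 1 — Resonance: ω₀ = 1/√(LC) = 1/√(0.00559·2.23e-05) = 2832 rad/s.
Step 2 — f₀ = ω₀/(2π) = 450.8 Hz.
Step 3 — Series Q: Q = ω₀L/R = 2832·0.00559/14.3 = 1.107.
Step 4 — Bandwidth: Δω = ω₀/Q = 2558 rad/s; BW = Δω/(2π) = 407.1 Hz.

(a) f₀ = 450.8 Hz  (b) Q = 1.107  (c) BW = 407.1 Hz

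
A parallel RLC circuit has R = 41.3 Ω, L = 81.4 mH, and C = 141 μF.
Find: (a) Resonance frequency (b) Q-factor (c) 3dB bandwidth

Step 1 — Resonance: ω₀ = 1/√(LC) = 1/√(0.0814·0.000141) = 295.2 rad/s.
Step 2 — f₀ = ω₀/(2π) = 46.98 Hz.
Step 3 — Parallel Q: Q = R/(ω₀L) = 41.3/(295.2·0.0814) = 1.719.
Step 4 — Bandwidth: Δω = ω₀/Q = 171.7 rad/s; BW = Δω/(2π) = 27.33 Hz.

(a) f₀ = 46.98 Hz  (b) Q = 1.719  (c) BW = 27.33 Hz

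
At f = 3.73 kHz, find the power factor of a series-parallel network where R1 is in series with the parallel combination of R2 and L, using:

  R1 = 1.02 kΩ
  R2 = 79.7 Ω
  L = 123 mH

Step 1 — Angular frequency: ω = 2π·f = 2π·3730 = 2.344e+04 rad/s.
Step 2 — Component impedances:
  R1: Z = R = 1020 Ω
  R2: Z = R = 79.7 Ω
  L: Z = jωL = j·2.344e+04·0.123 = 0 + j2883 Ω
Step 3 — Parallel branch: R2 || L = 1/(1/R2 + 1/L) = 79.64 + j2.202 Ω.
Step 4 — Series with R1: Z_total = R1 + (R2 || L) = 1100 + j2.202 Ω = 1100∠0.1° Ω.
Step 5 — Power factor: PF = cos(φ) = Re(Z)/|Z| = 1100/1100 = 1.
Step 6 — Type: Im(Z) = 2.202 ⇒ lagging (phase φ = 0.1°).

PF = 1 (lagging, φ = 0.1°)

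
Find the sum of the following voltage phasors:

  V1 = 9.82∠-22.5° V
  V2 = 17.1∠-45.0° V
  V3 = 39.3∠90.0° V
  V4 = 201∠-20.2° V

Step 1 — Convert each phasor to rectangular form:
  V1 = 9.82·(cos(-22.5°) + j·sin(-22.5°)) = 9.072 - j3.758 V
  V2 = 17.1·(cos(-45.0°) + j·sin(-45.0°)) = 12.09 - j12.09 V
  V3 = 39.3·(cos(90.0°) + j·sin(90.0°)) = 0 + j39.3 V
  V4 = 201·(cos(-20.2°) + j·sin(-20.2°)) = 188.6 - j69.4 V
Step 2 — Sum components: V_total = 209.8 - j45.95 V.
Step 3 — Convert to polar: |V_total| = 214.8 V, ∠V_total = -12.4°.

V_total = 214.8∠-12.4° V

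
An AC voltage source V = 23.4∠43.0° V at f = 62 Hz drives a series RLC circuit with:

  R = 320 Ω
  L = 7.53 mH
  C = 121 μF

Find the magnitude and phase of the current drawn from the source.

Step 1 — Angular frequency: ω = 2π·f = 2π·62 = 389.6 rad/s.
Step 2 — Component impedances:
  R: Z = R = 320 Ω
  L: Z = jωL = j·389.6·0.00753 = 0 + j2.933 Ω
  C: Z = 1/(jωC) = -j/(ω·C) = 0 - j21.22 Ω
Step 3 — Series combination: Z_total = R + L + C = 320 - j18.28 Ω = 320.5∠-3.3° Ω.
Step 4 — Source phasor: V = 23.4∠43.0° V = 17.11 + j15.96 V.
Step 5 — Ohm's law: I = V / Z_total = (17.11 + j15.96) / (320 - j18.28) = 0.05047 + j0.05275 A.
Step 6 — Convert to polar: |I| = 0.07301 A, ∠I = 46.3°.

I = 0.07301∠46.3° A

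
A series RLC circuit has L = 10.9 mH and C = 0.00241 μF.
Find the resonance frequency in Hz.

Step 1 — Resonance condition Im(Z)=0 gives ω₀ = 1/√(LC).
Step 2 — ω₀ = 1/√(0.0109·2.41e-09) = 1.951e+05 rad/s.
Step 3 — f₀ = ω₀/(2π) = 3.105e+04 Hz.

f₀ = 3.105e+04 Hz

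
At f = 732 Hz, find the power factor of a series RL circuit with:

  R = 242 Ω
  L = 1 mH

Step 1 — Angular frequency: ω = 2π·f = 2π·732 = 4599 rad/s.
Step 2 — Component impedances:
  R: Z = R = 242 Ω
  L: Z = jωL = j·4599·0.001 = 0 + j4.599 Ω
Step 3 — Series combination: Z_total = R + L = 242 + j4.599 Ω = 242∠1.1° Ω.
Step 4 — Power factor: PF = cos(φ) = Re(Z)/|Z| = 242/242.04 = 0.9998.
Step 5 — Type: Im(Z) = 4.599 ⇒ lagging (phase φ = 1.1°).

PF = 0.9998 (lagging, φ = 1.1°)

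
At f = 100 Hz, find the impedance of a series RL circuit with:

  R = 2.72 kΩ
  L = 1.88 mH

Step 1 — Angular frequency: ω = 2π·f = 2π·100 = 628.3 rad/s.
Step 2 — Component impedances:
  R: Z = R = 2720 Ω
  L: Z = jωL = j·628.3·0.00188 = 0 + j1.181 Ω
Step 3 — Series combination: Z_total = R + L = 2720 + j1.181 Ω = 2720∠0.0° Ω.

Z = 2720 + j1.181 Ω = 2720∠0.0° Ω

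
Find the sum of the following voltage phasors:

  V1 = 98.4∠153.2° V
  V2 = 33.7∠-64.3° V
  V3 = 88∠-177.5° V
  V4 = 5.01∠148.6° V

Step 1 — Convert each phasor to rectangular form:
  V1 = 98.4·(cos(153.2°) + j·sin(153.2°)) = -87.83 + j44.37 V
  V2 = 33.7·(cos(-64.3°) + j·sin(-64.3°)) = 14.61 - j30.37 V
  V3 = 88·(cos(-177.5°) + j·sin(-177.5°)) = -87.92 - j3.839 V
  V4 = 5.01·(cos(148.6°) + j·sin(148.6°)) = -4.276 + j2.61 V
Step 2 — Sum components: V_total = -165.4 + j12.77 V.
Step 3 — Convert to polar: |V_total| = 165.9 V, ∠V_total = 175.6°.

V_total = 165.9∠175.6° V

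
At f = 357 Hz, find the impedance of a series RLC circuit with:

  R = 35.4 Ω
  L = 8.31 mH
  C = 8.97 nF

Step 1 — Angular frequency: ω = 2π·f = 2π·357 = 2243 rad/s.
Step 2 — Component impedances:
  R: Z = R = 35.4 Ω
  L: Z = jωL = j·2243·0.00831 = 0 + j18.64 Ω
  C: Z = 1/(jωC) = -j/(ω·C) = 0 - j4.97e+04 Ω
Step 3 — Series combination: Z_total = R + L + C = 35.4 - j4.968e+04 Ω = 4.968e+04∠-90.0° Ω.

Z = 35.4 - j4.968e+04 Ω = 4.968e+04∠-90.0° Ω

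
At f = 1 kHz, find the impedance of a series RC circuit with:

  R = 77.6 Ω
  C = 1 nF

Step 1 — Angular frequency: ω = 2π·f = 2π·1000 = 6283 rad/s.
Step 2 — Component impedances:
  R: Z = R = 77.6 Ω
  C: Z = 1/(jωC) = -j/(ω·C) = 0 - j1.592e+05 Ω
Step 3 — Series combination: Z_total = R + C = 77.6 - j1.592e+05 Ω = 1.592e+05∠-90.0° Ω.

Z = 77.6 - j1.592e+05 Ω = 1.592e+05∠-90.0° Ω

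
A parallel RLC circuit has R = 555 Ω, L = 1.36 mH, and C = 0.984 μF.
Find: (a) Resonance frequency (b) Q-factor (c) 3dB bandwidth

Step 1 — Resonance: ω₀ = 1/√(LC) = 1/√(0.00136·9.84e-07) = 2.734e+04 rad/s.
Step 2 — f₀ = ω₀/(2π) = 4351 Hz.
Step 3 — Parallel Q: Q = R/(ω₀L) = 555/(2.734e+04·0.00136) = 14.93.
Step 4 — Bandwidth: Δω = ω₀/Q = 1831 rad/s; BW = Δω/(2π) = 291.4 Hz.

(a) f₀ = 4351 Hz  (b) Q = 14.93  (c) BW = 291.4 Hz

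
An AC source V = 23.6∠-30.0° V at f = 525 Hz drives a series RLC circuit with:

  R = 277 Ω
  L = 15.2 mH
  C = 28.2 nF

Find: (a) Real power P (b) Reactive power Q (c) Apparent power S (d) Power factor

Step 1 — Angular frequency: ω = 2π·f = 2π·525 = 3299 rad/s.
Step 2 — Component impedances:
  R: Z = R = 277 Ω
  L: Z = jωL = j·3299·0.0152 = 0 + j50.14 Ω
  C: Z = 1/(jωC) = -j/(ω·C) = 0 - j1.075e+04 Ω
Step 3 — Series combination: Z_total = R + L + C = 277 - j1.07e+04 Ω = 1.07e+04∠-88.5° Ω.
Step 4 — Source phasor: V = 23.6∠-30.0° V = 20.44 - j11.8 V.
Step 5 — Current: I = V / Z = 0.001151 + j0.00188 A = 0.002205∠58.5° A.
Step 6 — Complex power: S = V·I* = 0.001347 - j0.05202 VA.
Step 7 — Real power: P = Re(S) = 0.001347 W.
Step 8 — Reactive power: Q = Im(S) = -0.05202 VAR.
Step 9 — Apparent power: |S| = 0.05204 VA.
Step 10 — Power factor: PF = P/|S| = 0.02588 (leading).

(a) P = 0.001347 W  (b) Q = -0.05202 VAR  (c) S = 0.05204 VA  (d) PF = 0.02588 (leading)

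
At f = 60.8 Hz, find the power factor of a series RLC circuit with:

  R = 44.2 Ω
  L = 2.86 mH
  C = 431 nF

Step 1 — Angular frequency: ω = 2π·f = 2π·60.8 = 382 rad/s.
Step 2 — Component impedances:
  R: Z = R = 44.2 Ω
  L: Z = jωL = j·382·0.00286 = 0 + j1.093 Ω
  C: Z = 1/(jωC) = -j/(ω·C) = 0 - j6074 Ω
Step 3 — Series combination: Z_total = R + L + C = 44.2 - j6072 Ω = 6073∠-89.6° Ω.
Step 4 — Power factor: PF = cos(φ) = Re(Z)/|Z| = 44.2/6072.6 = 0.007279.
Step 5 — Type: Im(Z) = -6072 ⇒ leading (phase φ = -89.6°).

PF = 0.007279 (leading, φ = -89.6°)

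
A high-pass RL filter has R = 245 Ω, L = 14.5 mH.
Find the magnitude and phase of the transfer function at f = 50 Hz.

Step 1 — Angular frequency: ω = 2π·50 = 314.2 rad/s.
Step 2 — Transfer function: H(jω) = jωL/(R + jωL).
Step 3 — Numerator jωL = j·4.555; denominator R + jωL = 245 + j4.555.
Step 4 — H = 0.0003456 + j0.01859.
Step 5 — Magnitude: |H| = 0.01859 (-34.6 dB); phase: φ = 88.9°.

|H| = 0.01859 (-34.6 dB), φ = 88.9°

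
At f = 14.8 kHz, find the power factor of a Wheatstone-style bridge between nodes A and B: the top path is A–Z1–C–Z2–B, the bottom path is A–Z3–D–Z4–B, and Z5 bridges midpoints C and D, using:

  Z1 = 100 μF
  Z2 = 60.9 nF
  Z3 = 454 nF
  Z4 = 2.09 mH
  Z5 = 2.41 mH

Step 1 — Angular frequency: ω = 2π·f = 2π·1.48e+04 = 9.299e+04 rad/s.
Step 2 — Component impedances:
  Z1: Z = 1/(jωC) = -j/(ω·C) = 0 - j0.1075 Ω
  Z2: Z = 1/(jωC) = -j/(ω·C) = 0 - j176.6 Ω
  Z3: Z = 1/(jωC) = -j/(ω·C) = 0 - j23.69 Ω
  Z4: Z = jωL = j·9.299e+04·0.00209 = 0 + j194.4 Ω
  Z5: Z = jωL = j·9.299e+04·0.00241 = 0 + j224.1 Ω
Step 3 — Bridge requires nodal analysis (the Z5 bridge couples midpoints C and D, so the two paths cannot be reduced to a simple series/parallel combination). Setting node B to ground and injecting 1 A at node A, the 3-node admittance system at A, C, D solves to V_A = Z_AB = 0 + j3352 Ω = 3352∠90.0° Ω.
Step 4 — Power factor: PF = cos(φ) = Re(Z)/|Z| = 0/3352 = 0.
Step 5 — Type: Im(Z) = 3352 ⇒ lagging (phase φ = 90.0°).

PF = 0 (lagging, φ = 90.0°)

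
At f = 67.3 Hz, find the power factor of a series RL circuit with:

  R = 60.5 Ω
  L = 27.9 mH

Step 1 — Angular frequency: ω = 2π·f = 2π·67.3 = 422.9 rad/s.
Step 2 — Component impedances:
  R: Z = R = 60.5 Ω
  L: Z = jωL = j·422.9·0.0279 = 0 + j11.8 Ω
Step 3 — Series combination: Z_total = R + L = 60.5 + j11.8 Ω = 61.64∠11.0° Ω.
Step 4 — Power factor: PF = cos(φ) = Re(Z)/|Z| = 60.5/61.64 = 0.9815.
Step 5 — Type: Im(Z) = 11.8 ⇒ lagging (phase φ = 11.0°).

PF = 0.9815 (lagging, φ = 11.0°)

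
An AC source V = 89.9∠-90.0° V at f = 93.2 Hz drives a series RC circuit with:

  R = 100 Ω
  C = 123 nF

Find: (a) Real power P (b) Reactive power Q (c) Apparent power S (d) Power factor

Step 1 — Angular frequency: ω = 2π·f = 2π·93.2 = 585.6 rad/s.
Step 2 — Component impedances:
  R: Z = R = 100 Ω
  C: Z = 1/(jωC) = -j/(ω·C) = 0 - j1.388e+04 Ω
Step 3 — Series combination: Z_total = R + C = 100 - j1.388e+04 Ω = 1.388e+04∠-89.6° Ω.
Step 4 — Source phasor: V = 89.9∠-90.0° V = 0 - j89.9 V.
Step 5 — Current: I = V / Z = 0.006475 - j4.664e-05 A = 0.006475∠-0.4° A.
Step 6 — Complex power: S = V·I* = 0.004193 - j0.5821 VA.
Step 7 — Real power: P = Re(S) = 0.004193 W.
Step 8 — Reactive power: Q = Im(S) = -0.5821 VAR.
Step 9 — Apparent power: |S| = 0.5821 VA.
Step 10 — Power factor: PF = P/|S| = 0.007203 (leading).

(a) P = 0.004193 W  (b) Q = -0.5821 VAR  (c) S = 0.5821 VA  (d) PF = 0.007203 (leading)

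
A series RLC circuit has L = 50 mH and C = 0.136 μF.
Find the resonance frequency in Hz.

Step 1 — Resonance condition Im(Z)=0 gives ω₀ = 1/√(LC).
Step 2 — ω₀ = 1/√(0.05·1.36e-07) = 1.213e+04 rad/s.
Step 3 — f₀ = ω₀/(2π) = 1930 Hz.

f₀ = 1930 Hz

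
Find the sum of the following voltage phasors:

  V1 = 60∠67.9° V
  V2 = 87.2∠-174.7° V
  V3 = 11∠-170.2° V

Step 1 — Convert each phasor to rectangular form:
  V1 = 60·(cos(67.9°) + j·sin(67.9°)) = 22.57 + j55.59 V
  V2 = 87.2·(cos(-174.7°) + j·sin(-174.7°)) = -86.83 - j8.055 V
  V3 = 11·(cos(-170.2°) + j·sin(-170.2°)) = -10.84 - j1.872 V
Step 2 — Sum components: V_total = -75.09 + j45.66 V.
Step 3 — Convert to polar: |V_total| = 87.89 V, ∠V_total = 148.7°.

V_total = 87.89∠148.7° V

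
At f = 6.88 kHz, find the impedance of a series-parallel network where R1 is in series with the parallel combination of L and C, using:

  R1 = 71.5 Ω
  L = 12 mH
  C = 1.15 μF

Step 1 — Angular frequency: ω = 2π·f = 2π·6880 = 4.323e+04 rad/s.
Step 2 — Component impedances:
  R1: Z = R = 71.5 Ω
  L: Z = jωL = j·4.323e+04·0.012 = 0 + j518.7 Ω
  C: Z = 1/(jωC) = -j/(ω·C) = 0 - j20.12 Ω
Step 3 — Parallel branch: L || C = 1/(1/L + 1/C) = 0 - j20.93 Ω.
Step 4 — Series with R1: Z_total = R1 + (L || C) = 71.5 - j20.93 Ω = 74.5∠-16.3° Ω.

Z = 71.5 - j20.93 Ω = 74.5∠-16.3° Ω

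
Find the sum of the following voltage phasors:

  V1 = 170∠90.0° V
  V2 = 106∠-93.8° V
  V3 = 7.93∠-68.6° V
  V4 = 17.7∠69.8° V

Step 1 — Convert each phasor to rectangular form:
  V1 = 170·(cos(90.0°) + j·sin(90.0°)) = 0 + j170 V
  V2 = 106·(cos(-93.8°) + j·sin(-93.8°)) = -7.025 - j105.8 V
  V3 = 7.93·(cos(-68.6°) + j·sin(-68.6°)) = 2.893 - j7.383 V
  V4 = 17.7·(cos(69.8°) + j·sin(69.8°)) = 6.112 + j16.61 V
Step 2 — Sum components: V_total = 1.98 + j73.46 V.
Step 3 — Convert to polar: |V_total| = 73.49 V, ∠V_total = 88.5°.

V_total = 73.49∠88.5° V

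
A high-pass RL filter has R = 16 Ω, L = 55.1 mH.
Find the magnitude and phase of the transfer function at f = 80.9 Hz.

Step 1 — Angular frequency: ω = 2π·80.9 = 508.3 rad/s.
Step 2 — Transfer function: H(jω) = jωL/(R + jωL).
Step 3 — Numerator jωL = j·28.01; denominator R + jωL = 16 + j28.01.
Step 4 — H = 0.754 + j0.4307.
Step 5 — Magnitude: |H| = 0.8683 (-1.2 dB); phase: φ = 29.7°.

|H| = 0.8683 (-1.2 dB), φ = 29.7°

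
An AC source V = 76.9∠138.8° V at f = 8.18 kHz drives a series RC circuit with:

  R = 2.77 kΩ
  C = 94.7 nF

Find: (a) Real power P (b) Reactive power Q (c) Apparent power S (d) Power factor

Step 1 — Angular frequency: ω = 2π·f = 2π·8180 = 5.14e+04 rad/s.
Step 2 — Component impedances:
  R: Z = R = 2770 Ω
  C: Z = 1/(jωC) = -j/(ω·C) = 0 - j205.5 Ω
Step 3 — Series combination: Z_total = R + C = 2770 - j205.5 Ω = 2778∠-4.2° Ω.
Step 4 — Source phasor: V = 76.9∠138.8° V = -57.86 + j50.65 V.
Step 5 — Current: I = V / Z = -0.02212 + j0.01665 A = 0.02769∠143.0° A.
Step 6 — Complex power: S = V·I* = 2.123 - j0.1575 VA.
Step 7 — Real power: P = Re(S) = 2.123 W.
Step 8 — Reactive power: Q = Im(S) = -0.1575 VAR.
Step 9 — Apparent power: |S| = 2.129 VA.
Step 10 — Power factor: PF = P/|S| = 0.9973 (leading).

(a) P = 2.123 W  (b) Q = -0.1575 VAR  (c) S = 2.129 VA  (d) PF = 0.9973 (leading)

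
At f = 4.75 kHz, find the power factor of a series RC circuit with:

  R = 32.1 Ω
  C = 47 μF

Step 1 — Angular frequency: ω = 2π·f = 2π·4750 = 2.985e+04 rad/s.
Step 2 — Component impedances:
  R: Z = R = 32.1 Ω
  C: Z = 1/(jωC) = -j/(ω·C) = 0 - j0.7129 Ω
Step 3 — Series combination: Z_total = R + C = 32.1 - j0.7129 Ω = 32.11∠-1.3° Ω.
Step 4 — Power factor: PF = cos(φ) = Re(Z)/|Z| = 32.1/32.108 = 0.9998.
Step 5 — Type: Im(Z) = -0.7129 ⇒ leading (phase φ = -1.3°).

PF = 0.9998 (leading, φ = -1.3°)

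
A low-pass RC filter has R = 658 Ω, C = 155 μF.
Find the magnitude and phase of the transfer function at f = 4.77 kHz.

Step 1 — Angular frequency: ω = 2π·4770 = 2.997e+04 rad/s.
Step 2 — Transfer function: H(jω) = 1/(1 + jωRC).
Step 3 — Denominator: 1 + jωRC = 1 + j·2.997e+04·658·0.000155 = 1 + j3057.
Step 4 — H = 1.07e-07 - j0.0003271.
Step 5 — Magnitude: |H| = 0.0003271 (-69.7 dB); phase: φ = -90.0°.

|H| = 0.0003271 (-69.7 dB), φ = -90.0°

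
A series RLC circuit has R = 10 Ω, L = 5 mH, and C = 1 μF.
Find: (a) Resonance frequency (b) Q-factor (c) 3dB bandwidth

Step 1 — Resonance condition Im(Z)=0 gives ω₀ = 1/√(LC).
Step 2 — ω₀ = 1/√(0.005·1e-06) = 1.414e+04 rad/s.
Step 3 — f₀ = ω₀/(2π) = 2251 Hz.
Step 4 — Series Q: Q = ω₀L/R = 1.414e+04·0.005/10 = 7.071.
Step 5 — 3dB bandwidth: Δω = ω₀/Q = 2000 rad/s; BW = Δω/(2π) = 318.3 Hz.

(a) f₀ = 2251 Hz  (b) Q = 7.071  (c) BW = 318.3 Hz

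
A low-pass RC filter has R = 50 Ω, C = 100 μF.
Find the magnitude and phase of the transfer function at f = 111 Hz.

Step 1 — Angular frequency: ω = 2π·111 = 697.4 rad/s.
Step 2 — Transfer function: H(jω) = 1/(1 + jωRC).
Step 3 — Denominator: 1 + jωRC = 1 + j·697.4·50·0.0001 = 1 + j3.487.
Step 4 — H = 0.07599 - j0.265.
Step 5 — Magnitude: |H| = 0.2757 (-11.2 dB); phase: φ = -74.0°.

|H| = 0.2757 (-11.2 dB), φ = -74.0°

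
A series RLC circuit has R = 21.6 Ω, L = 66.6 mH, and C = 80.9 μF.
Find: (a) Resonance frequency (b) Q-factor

Step 1 — Resonance condition Im(Z)=0 gives ω₀ = 1/√(LC).
Step 2 — ω₀ = 1/√(0.0666·8.09e-05) = 430.8 rad/s.
Step 3 — f₀ = ω₀/(2π) = 68.57 Hz.
Step 4 — Series Q: Q = ω₀L/R = 430.8·0.0666/21.6 = 1.328.

(a) f₀ = 68.57 Hz  (b) Q = 1.328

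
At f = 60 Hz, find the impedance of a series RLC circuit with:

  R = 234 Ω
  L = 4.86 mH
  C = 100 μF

Step 1 — Angular frequency: ω = 2π·f = 2π·60 = 377 rad/s.
Step 2 — Component impedances:
  R: Z = R = 234 Ω
  L: Z = jωL = j·377·0.00486 = 0 + j1.832 Ω
  C: Z = 1/(jωC) = -j/(ω·C) = 0 - j26.53 Ω
Step 3 — Series combination: Z_total = R + L + C = 234 - j24.69 Ω = 235.3∠-6.0° Ω.

Z = 234 - j24.69 Ω = 235.3∠-6.0° Ω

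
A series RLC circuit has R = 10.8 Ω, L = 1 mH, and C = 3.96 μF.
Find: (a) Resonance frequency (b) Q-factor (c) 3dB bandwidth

Step 1 — Resonance condition Im(Z)=0 gives ω₀ = 1/√(LC).
Step 2 — ω₀ = 1/√(0.001·3.96e-06) = 1.589e+04 rad/s.
Step 3 — f₀ = ω₀/(2π) = 2529 Hz.
Step 4 — Series Q: Q = ω₀L/R = 1.589e+04·0.001/10.8 = 1.471.
Step 5 — 3dB bandwidth: Δω = ω₀/Q = 1.08e+04 rad/s; BW = Δω/(2π) = 1719 Hz.

(a) f₀ = 2529 Hz  (b) Q = 1.471  (c) BW = 1719 Hz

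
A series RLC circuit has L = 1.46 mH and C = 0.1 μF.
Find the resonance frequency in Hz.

Step 1 — Resonance condition Im(Z)=0 gives ω₀ = 1/√(LC).
Step 2 — ω₀ = 1/√(0.00146·1e-07) = 8.276e+04 rad/s.
Step 3 — f₀ = ω₀/(2π) = 1.317e+04 Hz.

f₀ = 1.317e+04 Hz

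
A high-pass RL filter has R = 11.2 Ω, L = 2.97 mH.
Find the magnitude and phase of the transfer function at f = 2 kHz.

Step 1 — Angular frequency: ω = 2π·2000 = 1.257e+04 rad/s.
Step 2 — Transfer function: H(jω) = jωL/(R + jωL).
Step 3 — Numerator jωL = j·37.32; denominator R + jωL = 11.2 + j37.32.
Step 4 — H = 0.9174 + j0.2753.
Step 5 — Magnitude: |H| = 0.9578 (-0.4 dB); phase: φ = 16.7°.

|H| = 0.9578 (-0.4 dB), φ = 16.7°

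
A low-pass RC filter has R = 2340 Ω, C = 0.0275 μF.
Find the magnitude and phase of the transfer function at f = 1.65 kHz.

Step 1 — Angular frequency: ω = 2π·1650 = 1.037e+04 rad/s.
Step 2 — Transfer function: H(jω) = 1/(1 + jωRC).
Step 3 — Denominator: 1 + jωRC = 1 + j·1.037e+04·2340·2.75e-08 = 1 + j0.6671.
Step 4 — H = 0.692 - j0.4617.
Step 5 — Magnitude: |H| = 0.8319 (-1.6 dB); phase: φ = -33.7°.

|H| = 0.8319 (-1.6 dB), φ = -33.7°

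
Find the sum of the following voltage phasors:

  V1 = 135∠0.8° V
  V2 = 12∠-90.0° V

Step 1 — Convert each phasor to rectangular form:
  V1 = 135·(cos(0.8°) + j·sin(0.8°)) = 135 + j1.885 V
  V2 = 12·(cos(-90.0°) + j·sin(-90.0°)) = 0 - j12 V
Step 2 — Sum components: V_total = 135 - j10.12 V.
Step 3 — Convert to polar: |V_total| = 135.4 V, ∠V_total = -4.3°.

V_total = 135.4∠-4.3° V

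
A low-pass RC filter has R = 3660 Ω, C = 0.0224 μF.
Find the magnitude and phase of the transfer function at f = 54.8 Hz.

Step 1 — Angular frequency: ω = 2π·54.8 = 344.3 rad/s.
Step 2 — Transfer function: H(jω) = 1/(1 + jωRC).
Step 3 — Denominator: 1 + jωRC = 1 + j·344.3·3660·2.24e-08 = 1 + j0.02823.
Step 4 — H = 0.9992 - j0.02821.
Step 5 — Magnitude: |H| = 0.9996 (-0.0 dB); phase: φ = -1.6°.

|H| = 0.9996 (-0.0 dB), φ = -1.6°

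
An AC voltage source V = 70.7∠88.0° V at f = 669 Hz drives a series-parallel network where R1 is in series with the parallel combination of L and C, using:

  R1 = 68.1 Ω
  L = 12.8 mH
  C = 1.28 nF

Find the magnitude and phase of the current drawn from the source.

Step 1 — Angular frequency: ω = 2π·f = 2π·669 = 4203 rad/s.
Step 2 — Component impedances:
  R1: Z = R = 68.1 Ω
  L: Z = jωL = j·4203·0.0128 = 0 + j53.8 Ω
  C: Z = 1/(jωC) = -j/(ω·C) = 0 - j1.859e+05 Ω
Step 3 — Parallel branch: L || C = 1/(1/L + 1/C) = 0 + j53.82 Ω.
Step 4 — Series with R1: Z_total = R1 + (L || C) = 68.1 + j53.82 Ω = 86.8∠38.3° Ω.
Step 5 — Source phasor: V = 70.7∠88.0° V = 2.467 + j70.66 V.
Step 6 — Ohm's law: I = V / Z_total = (2.467 + j70.66) / (68.1 + j53.82) = 0.527 + j0.621 A.
Step 7 — Convert to polar: |I| = 0.8145 A, ∠I = 49.7°.

I = 0.8145∠49.7° A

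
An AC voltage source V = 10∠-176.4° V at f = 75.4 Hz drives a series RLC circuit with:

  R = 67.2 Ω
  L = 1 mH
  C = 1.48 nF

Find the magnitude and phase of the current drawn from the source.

Step 1 — Angular frequency: ω = 2π·f = 2π·75.4 = 473.8 rad/s.
Step 2 — Component impedances:
  R: Z = R = 67.2 Ω
  L: Z = jωL = j·473.8·0.001 = 0 + j0.4738 Ω
  C: Z = 1/(jωC) = -j/(ω·C) = 0 - j1.426e+06 Ω
Step 3 — Series combination: Z_total = R + L + C = 67.2 - j1.426e+06 Ω = 1.426e+06∠-90.0° Ω.
Step 4 — Source phasor: V = 10∠-176.4° V = -9.98 - j0.6279 V.
Step 5 — Ohm's law: I = V / Z_total = (-9.98 - j0.6279) / (67.2 - j1.426e+06) = 4.399e-07 - j6.998e-06 A.
Step 6 — Convert to polar: |I| = 7.012e-06 A, ∠I = -86.4°.

I = 7.012e-06∠-86.4° A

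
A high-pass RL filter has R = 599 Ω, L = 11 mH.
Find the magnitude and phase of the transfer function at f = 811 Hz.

Step 1 — Angular frequency: ω = 2π·811 = 5096 rad/s.
Step 2 — Transfer function: H(jω) = jωL/(R + jωL).
Step 3 — Numerator jωL = j·56.05; denominator R + jωL = 599 + j56.05.
Step 4 — H = 0.008681 + j0.09276.
Step 5 — Magnitude: |H| = 0.09317 (-20.6 dB); phase: φ = 84.7°.

|H| = 0.09317 (-20.6 dB), φ = 84.7°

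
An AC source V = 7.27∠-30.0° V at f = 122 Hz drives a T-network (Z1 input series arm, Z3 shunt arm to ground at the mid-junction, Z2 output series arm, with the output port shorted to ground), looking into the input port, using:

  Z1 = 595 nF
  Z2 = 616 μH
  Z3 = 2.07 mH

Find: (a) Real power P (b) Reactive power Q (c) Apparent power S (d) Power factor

Step 1 — Angular frequency: ω = 2π·f = 2π·122 = 766.5 rad/s.
Step 2 — Component impedances:
  Z1: Z = 1/(jωC) = -j/(ω·C) = 0 - j2193 Ω
  Z2: Z = jωL = j·766.5·0.000616 = 0 + j0.4722 Ω
  Z3: Z = jωL = j·766.5·0.00207 = 0 + j1.587 Ω
Step 3 — With the output port shorted to ground, the output series arm Z2 runs from the junction to ground; the shunt arm Z3 also runs from the junction to ground. They appear in parallel: Z3 || Z2 = 0 + j0.3639 Ω.
Step 4 — Series with input arm Z1: Z_in = Z1 + (Z3 || Z2) = 0 - j2192 Ω = 2192∠-90.0° Ω.
Step 5 — Source phasor: V = 7.27∠-30.0° V = 6.296 - j3.635 V.
Step 6 — Current: I = V / Z = 0.001658 + j0.002872 A = 0.003316∠60.0° A.
Step 7 — Complex power: S = V·I* = 0 - j0.02411 VA.
Step 8 — Real power: P = Re(S) = 0 W.
Step 9 — Reactive power: Q = Im(S) = -0.02411 VAR.
Step 10 — Apparent power: |S| = 0.02411 VA.
Step 11 — Power factor: PF = P/|S| = 0 (leading).

(a) P = 0 W  (b) Q = -0.02411 VAR  (c) S = 0.02411 VA  (d) PF = 0 (leading)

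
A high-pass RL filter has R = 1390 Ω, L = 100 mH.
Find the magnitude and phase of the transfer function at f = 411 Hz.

Step 1 — Angular frequency: ω = 2π·411 = 2582 rad/s.
Step 2 — Transfer function: H(jω) = jωL/(R + jωL).
Step 3 — Numerator jωL = j·258.2; denominator R + jωL = 1390 + j258.2.
Step 4 — H = 0.03336 + j0.1796.
Step 5 — Magnitude: |H| = 0.1827 (-14.8 dB); phase: φ = 79.5°.

|H| = 0.1827 (-14.8 dB), φ = 79.5°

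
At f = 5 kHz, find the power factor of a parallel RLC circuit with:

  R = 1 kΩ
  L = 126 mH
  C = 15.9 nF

Step 1 — Angular frequency: ω = 2π·f = 2π·5000 = 3.142e+04 rad/s.
Step 2 — Component impedances:
  R: Z = R = 1000 Ω
  L: Z = jωL = j·3.142e+04·0.126 = 0 + j3958 Ω
  C: Z = 1/(jωC) = -j/(ω·C) = 0 - j2002 Ω
Step 3 — Parallel combination: 1/Z_total = 1/R + 1/L + 1/C; Z_total = 942.5 - j232.7 Ω = 970.8∠-13.9° Ω.
Step 4 — Power factor: PF = cos(φ) = Re(Z)/|Z| = 942.5/970.8 = 0.9708.
Step 5 — Type: Im(Z) = -232.7 ⇒ leading (phase φ = -13.9°).

PF = 0.9708 (leading, φ = -13.9°)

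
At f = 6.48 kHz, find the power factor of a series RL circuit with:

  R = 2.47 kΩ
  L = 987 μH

Step 1 — Angular frequency: ω = 2π·f = 2π·6480 = 4.072e+04 rad/s.
Step 2 — Component impedances:
  R: Z = R = 2470 Ω
  L: Z = jωL = j·4.072e+04·0.000987 = 0 + j40.19 Ω
Step 3 — Series combination: Z_total = R + L = 2470 + j40.19 Ω = 2470∠0.9° Ω.
Step 4 — Power factor: PF = cos(φ) = Re(Z)/|Z| = 2470/2470.3 = 0.9999.
Step 5 — Type: Im(Z) = 40.19 ⇒ lagging (phase φ = 0.9°).

PF = 0.9999 (lagging, φ = 0.9°)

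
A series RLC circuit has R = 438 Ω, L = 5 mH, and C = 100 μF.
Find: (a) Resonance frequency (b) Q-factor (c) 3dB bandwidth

Step 1 — Resonance: ω₀ = 1/√(LC) = 1/√(0.005·0.0001) = 1414 rad/s.
Step 2 — f₀ = ω₀/(2π) = 225.1 Hz.
Step 3 — Series Q: Q = ω₀L/R = 1414·0.005/438 = 0.01614.
Step 4 — Bandwidth: Δω = ω₀/Q = 8.76e+04 rad/s; BW = Δω/(2π) = 1.394e+04 Hz.

(a) f₀ = 225.1 Hz  (b) Q = 0.01614  (c) BW = 1.394e+04 Hz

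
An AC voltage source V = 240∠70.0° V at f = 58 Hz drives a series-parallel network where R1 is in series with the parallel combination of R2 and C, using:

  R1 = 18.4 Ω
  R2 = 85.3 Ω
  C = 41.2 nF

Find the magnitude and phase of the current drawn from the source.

Step 1 — Angular frequency: ω = 2π·f = 2π·58 = 364.4 rad/s.
Step 2 — Component impedances:
  R1: Z = R = 18.4 Ω
  R2: Z = R = 85.3 Ω
  C: Z = 1/(jωC) = -j/(ω·C) = 0 - j6.66e+04 Ω
Step 3 — Parallel branch: R2 || C = 1/(1/R2 + 1/C) = 85.3 - j0.1092 Ω.
Step 4 — Series with R1: Z_total = R1 + (R2 || C) = 103.7 - j0.1092 Ω = 103.7∠-0.1° Ω.
Step 5 — Source phasor: V = 240∠70.0° V = 82.08 + j225.5 V.
Step 6 — Ohm's law: I = V / Z_total = (82.08 + j225.5) / (103.7 - j0.1092) = 0.7893 + j2.176 A.
Step 7 — Convert to polar: |I| = 2.314 A, ∠I = 70.1°.

I = 2.314∠70.1° A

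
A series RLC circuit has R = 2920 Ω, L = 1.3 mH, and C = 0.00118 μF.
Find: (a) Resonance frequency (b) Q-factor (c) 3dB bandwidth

Step 1 — Resonance condition Im(Z)=0 gives ω₀ = 1/√(LC).
Step 2 — ω₀ = 1/√(0.0013·1.18e-09) = 8.074e+05 rad/s.
Step 3 — f₀ = ω₀/(2π) = 1.285e+05 Hz.
Step 4 — Series Q: Q = ω₀L/R = 8.074e+05·0.0013/2920 = 0.3595.
Step 5 — 3dB bandwidth: Δω = ω₀/Q = 2.246e+06 rad/s; BW = Δω/(2π) = 3.575e+05 Hz.

(a) f₀ = 1.285e+05 Hz  (b) Q = 0.3595  (c) BW = 3.575e+05 Hz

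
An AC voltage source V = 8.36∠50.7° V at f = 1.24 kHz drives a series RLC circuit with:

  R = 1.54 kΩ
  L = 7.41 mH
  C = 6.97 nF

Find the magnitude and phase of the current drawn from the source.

Step 1 — Angular frequency: ω = 2π·f = 2π·1240 = 7791 rad/s.
Step 2 — Component impedances:
  R: Z = R = 1540 Ω
  L: Z = jωL = j·7791·0.00741 = 0 + j57.73 Ω
  C: Z = 1/(jωC) = -j/(ω·C) = 0 - j1.841e+04 Ω
Step 3 — Series combination: Z_total = R + L + C = 1540 - j1.836e+04 Ω = 1.842e+04∠-85.2° Ω.
Step 4 — Source phasor: V = 8.36∠50.7° V = 5.295 + j6.469 V.
Step 5 — Ohm's law: I = V / Z_total = (5.295 + j6.469) / (1540 - j1.836e+04) = -0.0003259 + j0.0003158 A.
Step 6 — Convert to polar: |I| = 0.0004538 A, ∠I = 135.9°.

I = 0.0004538∠135.9° A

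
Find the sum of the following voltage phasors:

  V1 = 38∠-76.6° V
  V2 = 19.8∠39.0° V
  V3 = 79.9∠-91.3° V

Step 1 — Convert each phasor to rectangular form:
  V1 = 38·(cos(-76.6°) + j·sin(-76.6°)) = 8.806 - j36.97 V
  V2 = 19.8·(cos(39.0°) + j·sin(39.0°)) = 15.39 + j12.46 V
  V3 = 79.9·(cos(-91.3°) + j·sin(-91.3°)) = -1.813 - j79.88 V
Step 2 — Sum components: V_total = 22.38 - j104.4 V.
Step 3 — Convert to polar: |V_total| = 106.8 V, ∠V_total = -77.9°.

V_total = 106.8∠-77.9° V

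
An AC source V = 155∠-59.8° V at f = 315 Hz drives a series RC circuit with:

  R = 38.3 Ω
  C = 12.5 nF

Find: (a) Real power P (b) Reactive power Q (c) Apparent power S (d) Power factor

Step 1 — Angular frequency: ω = 2π·f = 2π·315 = 1979 rad/s.
Step 2 — Component impedances:
  R: Z = R = 38.3 Ω
  C: Z = 1/(jωC) = -j/(ω·C) = 0 - j4.042e+04 Ω
Step 3 — Series combination: Z_total = R + C = 38.3 - j4.042e+04 Ω = 4.042e+04∠-89.9° Ω.
Step 4 — Source phasor: V = 155∠-59.8° V = 77.97 - j134 V.
Step 5 — Current: I = V / Z = 0.003316 + j0.001926 A = 0.003835∠30.1° A.
Step 6 — Complex power: S = V·I* = 0.0005632 - j0.5944 VA.
Step 7 — Real power: P = Re(S) = 0.0005632 W.
Step 8 — Reactive power: Q = Im(S) = -0.5944 VAR.
Step 9 — Apparent power: |S| = 0.5944 VA.
Step 10 — Power factor: PF = P/|S| = 0.0009475 (leading).

(a) P = 0.0005632 W  (b) Q = -0.5944 VAR  (c) S = 0.5944 VA  (d) PF = 0.0009475 (leading)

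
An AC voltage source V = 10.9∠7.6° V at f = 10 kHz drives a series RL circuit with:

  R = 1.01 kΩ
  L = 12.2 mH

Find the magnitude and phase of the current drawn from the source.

Step 1 — Angular frequency: ω = 2π·f = 2π·1e+04 = 6.283e+04 rad/s.
Step 2 — Component impedances:
  R: Z = R = 1010 Ω
  L: Z = jωL = j·6.283e+04·0.0122 = 0 + j766.5 Ω
Step 3 — Series combination: Z_total = R + L = 1010 + j766.5 Ω = 1268∠37.2° Ω.
Step 4 — Source phasor: V = 10.9∠7.6° V = 10.8 + j1.442 V.
Step 5 — Ohm's law: I = V / Z_total = (10.8 + j1.442) / (1010 + j766.5) = 0.007475 - j0.004246 A.
Step 6 — Convert to polar: |I| = 0.008597 A, ∠I = -29.6°.

I = 0.008597∠-29.6° A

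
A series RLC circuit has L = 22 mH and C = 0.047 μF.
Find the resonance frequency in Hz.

Step 1 — Resonance condition Im(Z)=0 gives ω₀ = 1/√(LC).
Step 2 — ω₀ = 1/√(0.022·4.7e-08) = 3.11e+04 rad/s.
Step 3 — f₀ = ω₀/(2π) = 4949 Hz.

f₀ = 4949 Hz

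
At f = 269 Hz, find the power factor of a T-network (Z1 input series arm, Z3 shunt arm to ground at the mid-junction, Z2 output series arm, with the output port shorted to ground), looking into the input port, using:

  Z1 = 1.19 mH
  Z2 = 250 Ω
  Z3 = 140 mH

Step 1 — Angular frequency: ω = 2π·f = 2π·269 = 1690 rad/s.
Step 2 — Component impedances:
  Z1: Z = jωL = j·1690·0.00119 = 0 + j2.011 Ω
  Z2: Z = R = 250 Ω
  Z3: Z = jωL = j·1690·0.14 = 0 + j236.6 Ω
Step 3 — With the output port shorted to ground, the output series arm Z2 runs from the junction to ground; the shunt arm Z3 also runs from the junction to ground. They appear in parallel: Z3 || Z2 = 118.1 + j124.8 Ω.
Step 4 — Series with input arm Z1: Z_in = Z1 + (Z3 || Z2) = 118.1 + j126.8 Ω = 173.3∠47.0° Ω.
Step 5 — Power factor: PF = cos(φ) = Re(Z)/|Z| = 118.13/173.32 = 0.6816.
Step 6 — Type: Im(Z) = 126.8 ⇒ lagging (phase φ = 47.0°).

PF = 0.6816 (lagging, φ = 47.0°)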